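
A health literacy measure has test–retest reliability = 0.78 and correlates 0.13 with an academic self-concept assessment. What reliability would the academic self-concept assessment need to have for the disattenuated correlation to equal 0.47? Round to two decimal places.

0.10

r_true = r_obs / √(r_xx · r_yy) ⇒ 0.47 = 0.13 / √(0.78 · r_yy).
√(0.78 · r_yy) = 0.13 / 0.47 = 0.2766; 0.78 · r_yy = 0.0765; r_yy = 0.0765 / 0.78 ≈ 0.10.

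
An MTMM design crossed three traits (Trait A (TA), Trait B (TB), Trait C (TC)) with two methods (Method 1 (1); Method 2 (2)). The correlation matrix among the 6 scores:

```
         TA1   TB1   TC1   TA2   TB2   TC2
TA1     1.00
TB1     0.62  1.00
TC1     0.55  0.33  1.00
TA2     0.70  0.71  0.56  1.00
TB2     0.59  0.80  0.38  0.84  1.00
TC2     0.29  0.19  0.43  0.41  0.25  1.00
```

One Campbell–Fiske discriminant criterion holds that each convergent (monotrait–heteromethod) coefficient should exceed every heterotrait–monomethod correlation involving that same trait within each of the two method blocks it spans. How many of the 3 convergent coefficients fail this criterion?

Convergent coefficients and their comparison sets:
TA (methods 1·2): 0.70 vs {0.62, 0.84, 0.55, 0.41} → fail.
TB (methods 1·2): 0.80 vs {0.62, 0.84, 0.33, 0.25} → fail.
TC (methods 1·2): 0.43 vs {0.55, 0.41, 0.33, 0.25} → fail.
3 of 3 fail.

3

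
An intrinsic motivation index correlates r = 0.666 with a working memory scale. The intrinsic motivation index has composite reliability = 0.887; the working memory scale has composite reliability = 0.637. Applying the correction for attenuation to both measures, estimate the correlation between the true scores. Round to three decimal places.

0.886

r_true = r_obs / √(r_xx · r_yy) = 0.666 / √(0.887 × 0.637) = 0.666 / √0.565019 = 0.666 / 0.7517 ≈ 0.886.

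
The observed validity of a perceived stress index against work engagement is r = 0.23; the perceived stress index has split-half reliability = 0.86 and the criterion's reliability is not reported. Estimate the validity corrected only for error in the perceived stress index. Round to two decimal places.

Single correction: r_c = r_obs / √r_xx = 0.23 / √0.86 = 0.23 / 0.9274 ≈ 0.25.

0.25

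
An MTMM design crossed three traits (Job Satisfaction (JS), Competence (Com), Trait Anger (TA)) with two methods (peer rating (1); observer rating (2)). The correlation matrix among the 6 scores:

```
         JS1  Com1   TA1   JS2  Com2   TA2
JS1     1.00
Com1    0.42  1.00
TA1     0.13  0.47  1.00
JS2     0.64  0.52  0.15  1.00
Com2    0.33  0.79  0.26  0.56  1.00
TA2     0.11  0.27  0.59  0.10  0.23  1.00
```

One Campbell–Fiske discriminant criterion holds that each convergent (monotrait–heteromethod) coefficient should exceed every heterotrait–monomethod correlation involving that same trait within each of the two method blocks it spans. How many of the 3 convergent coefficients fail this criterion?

Checking each validity diagonal entry against its comparison values:
JS (methods 1·2): 0.64 vs {0.42, 0.56, 0.13, 0.10} → pass.
Com (methods 1·2): 0.79 vs {0.42, 0.56, 0.47, 0.23} → pass.
TA (methods 1·2): 0.59 vs {0.13, 0.10, 0.47, 0.23} → pass.
0 of 3 fail.

0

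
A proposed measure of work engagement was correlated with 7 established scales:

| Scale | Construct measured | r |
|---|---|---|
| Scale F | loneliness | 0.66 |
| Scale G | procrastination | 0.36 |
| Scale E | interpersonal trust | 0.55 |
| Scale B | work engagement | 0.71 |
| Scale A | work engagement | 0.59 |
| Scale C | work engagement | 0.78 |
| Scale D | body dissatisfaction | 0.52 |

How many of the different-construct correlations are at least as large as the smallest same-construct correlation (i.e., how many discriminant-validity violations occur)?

1

Convergent (same construct = work engagement): Scale B, Scale A, Scale C.
Smallest convergent = 0.59. Discriminant values: 0.66, 0.36, 0.55, 0.52; count ≥ 0.59 → 1.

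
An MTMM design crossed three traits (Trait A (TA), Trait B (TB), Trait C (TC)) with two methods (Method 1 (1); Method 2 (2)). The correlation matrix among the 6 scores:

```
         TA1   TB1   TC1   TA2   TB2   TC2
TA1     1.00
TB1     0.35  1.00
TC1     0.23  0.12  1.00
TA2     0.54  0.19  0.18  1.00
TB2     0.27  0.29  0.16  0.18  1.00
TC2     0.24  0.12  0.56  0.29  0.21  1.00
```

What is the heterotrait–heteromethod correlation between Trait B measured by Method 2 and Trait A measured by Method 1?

0.27

Different traits and methods: r(TB2, TA1) = 0.27.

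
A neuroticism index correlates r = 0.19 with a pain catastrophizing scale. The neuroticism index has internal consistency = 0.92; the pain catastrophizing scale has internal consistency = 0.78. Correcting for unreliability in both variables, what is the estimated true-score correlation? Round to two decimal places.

0.22

r_true = r_obs / √(r_xx · r_yy) = 0.19 / √(0.92 × 0.78) = 0.19 / √0.7176 = 0.19 / 0.8471 ≈ 0.22.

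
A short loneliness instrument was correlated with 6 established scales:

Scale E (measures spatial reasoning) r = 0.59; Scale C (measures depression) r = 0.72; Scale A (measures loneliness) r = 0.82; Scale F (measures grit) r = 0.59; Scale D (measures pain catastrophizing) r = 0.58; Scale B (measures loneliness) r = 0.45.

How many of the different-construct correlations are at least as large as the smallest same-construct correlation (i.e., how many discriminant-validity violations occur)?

Convergent (same construct = loneliness): Scale A, Scale B.
Smallest convergent = 0.45. Discriminant values: 0.59, 0.72, 0.59, 0.58; count ≥ 0.45 → 4.

4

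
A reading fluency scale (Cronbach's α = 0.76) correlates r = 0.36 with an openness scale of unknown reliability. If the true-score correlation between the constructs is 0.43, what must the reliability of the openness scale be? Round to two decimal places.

r_true = r_obs / √(r_xx · r_yy) ⇒ 0.43 = 0.36 / √(0.76 · r_yy).
√(0.76 · r_yy) = 0.36 / 0.43 = 0.8372; 0.76 · r_yy = 0.7009; r_yy = 0.7009 / 0.76 ≈ 0.92.

0.92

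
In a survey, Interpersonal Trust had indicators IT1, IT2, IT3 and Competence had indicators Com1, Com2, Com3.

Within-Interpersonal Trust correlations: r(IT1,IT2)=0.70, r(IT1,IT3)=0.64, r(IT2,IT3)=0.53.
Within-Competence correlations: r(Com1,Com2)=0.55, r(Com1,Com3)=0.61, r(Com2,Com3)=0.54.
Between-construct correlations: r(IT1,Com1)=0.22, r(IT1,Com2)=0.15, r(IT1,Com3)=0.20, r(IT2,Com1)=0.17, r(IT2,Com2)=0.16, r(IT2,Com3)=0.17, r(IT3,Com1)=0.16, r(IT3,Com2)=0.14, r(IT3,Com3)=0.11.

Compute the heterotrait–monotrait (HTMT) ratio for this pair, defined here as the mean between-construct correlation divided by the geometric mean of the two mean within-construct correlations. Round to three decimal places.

0.277

Mean between = 1.48/9 = 0.1644.
Mean within-IT = 1.87/3 = 0.6233; mean within-Com = 1.70/3 = 0.5667.
Geometric mean = √(0.6233 × 0.5667) = 0.5943.
HTMT = 0.1644 / 0.5943 = 0.277.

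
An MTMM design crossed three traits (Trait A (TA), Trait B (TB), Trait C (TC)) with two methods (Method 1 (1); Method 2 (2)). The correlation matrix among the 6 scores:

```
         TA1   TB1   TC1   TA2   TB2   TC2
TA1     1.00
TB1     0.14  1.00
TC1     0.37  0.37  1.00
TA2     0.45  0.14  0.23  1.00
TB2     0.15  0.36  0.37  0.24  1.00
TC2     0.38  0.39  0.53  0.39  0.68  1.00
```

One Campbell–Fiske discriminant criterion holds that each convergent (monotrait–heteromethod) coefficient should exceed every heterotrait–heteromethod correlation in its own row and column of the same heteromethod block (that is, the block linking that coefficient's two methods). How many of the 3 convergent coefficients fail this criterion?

Convergent coefficients and their comparison sets:
TA (methods 1·2): 0.45 vs {0.15, 0.14, 0.38, 0.23} → pass.
TB (methods 1·2): 0.36 vs {0.14, 0.15, 0.39, 0.37} → fail.
TC (methods 1·2): 0.53 vs {0.23, 0.38, 0.37, 0.39} → pass.
1 of 3 fail.

1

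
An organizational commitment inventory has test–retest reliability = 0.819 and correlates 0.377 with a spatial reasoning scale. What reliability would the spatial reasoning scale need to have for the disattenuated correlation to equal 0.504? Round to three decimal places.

0.683

r_true = r_obs / √(r_xx · r_yy) ⇒ 0.504 = 0.377 / √(0.819 · r_yy).
√(0.819 · r_yy) = 0.377 / 0.504 = 0.7480; 0.819 · r_yy = 0.5595; r_yy = 0.5595 / 0.819 ≈ 0.683.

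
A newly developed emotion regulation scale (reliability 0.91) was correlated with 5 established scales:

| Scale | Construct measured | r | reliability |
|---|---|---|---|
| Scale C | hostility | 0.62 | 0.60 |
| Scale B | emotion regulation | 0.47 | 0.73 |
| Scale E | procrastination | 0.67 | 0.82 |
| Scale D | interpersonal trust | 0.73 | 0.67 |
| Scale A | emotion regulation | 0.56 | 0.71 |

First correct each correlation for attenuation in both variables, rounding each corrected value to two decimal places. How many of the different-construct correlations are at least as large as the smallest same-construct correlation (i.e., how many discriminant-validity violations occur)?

Disattenuated r (r / √(r_scale · r_new)):
  Scale C (disc): 0.62 / √(0.60·0.91) = 0.84
  Scale B (conv): 0.47 / √(0.73·0.91) = 0.58
  Scale E (disc): 0.67 / √(0.82·0.91) = 0.78
  Scale D (disc): 0.73 / √(0.67·0.91) = 0.93
  Scale A (conv): 0.56 / √(0.71·0.91) = 0.70
Smallest convergent = 0.58. Discriminant values: 0.84, 0.78, 0.93; count ≥ 0.58 → 3.

3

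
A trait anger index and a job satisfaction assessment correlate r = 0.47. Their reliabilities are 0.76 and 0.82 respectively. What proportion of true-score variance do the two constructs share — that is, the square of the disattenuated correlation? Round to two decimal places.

0.35

Disattenuated r = 0.47 / √(0.76 × 0.82) = 0.47 / 0.7894 = 0.5954.
Shared true-score variance = 0.5954² = 0.3545 ≈ 0.35.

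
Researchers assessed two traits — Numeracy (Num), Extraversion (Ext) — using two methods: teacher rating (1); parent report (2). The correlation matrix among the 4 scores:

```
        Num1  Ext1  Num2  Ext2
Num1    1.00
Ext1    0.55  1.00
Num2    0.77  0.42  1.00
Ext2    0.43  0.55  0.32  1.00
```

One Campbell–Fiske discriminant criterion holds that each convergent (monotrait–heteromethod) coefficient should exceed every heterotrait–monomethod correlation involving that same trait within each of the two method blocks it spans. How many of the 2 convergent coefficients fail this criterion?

Convergent coefficients and their comparison sets:
Num (methods 1·2): 0.77 vs {0.55, 0.32} → pass.
Ext (methods 1·2): 0.55 vs {0.55, 0.32} → fail.
1 of 2 fail.

1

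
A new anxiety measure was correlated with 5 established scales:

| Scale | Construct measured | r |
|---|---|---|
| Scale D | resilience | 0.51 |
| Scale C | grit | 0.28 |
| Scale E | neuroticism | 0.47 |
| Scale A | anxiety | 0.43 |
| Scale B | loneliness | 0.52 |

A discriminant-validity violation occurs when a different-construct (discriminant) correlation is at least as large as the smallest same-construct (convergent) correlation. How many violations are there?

3

Convergent (same construct = anxiety): Scale A.
Smallest convergent = 0.43. Discriminant values: 0.51, 0.28, 0.47, 0.52; count ≥ 0.43 → 3.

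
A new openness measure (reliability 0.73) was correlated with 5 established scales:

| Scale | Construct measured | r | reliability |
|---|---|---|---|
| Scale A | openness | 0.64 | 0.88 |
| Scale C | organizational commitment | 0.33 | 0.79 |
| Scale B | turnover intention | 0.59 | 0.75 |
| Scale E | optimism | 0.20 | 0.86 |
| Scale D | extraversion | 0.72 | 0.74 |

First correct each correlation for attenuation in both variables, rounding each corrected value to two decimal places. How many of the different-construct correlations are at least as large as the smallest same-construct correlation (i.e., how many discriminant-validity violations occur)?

Disattenuated r (r / √(r_scale · r_new)):
  Scale A (conv): 0.64 / √(0.88·0.73) = 0.80
  Scale C (disc): 0.33 / √(0.79·0.73) = 0.43
  Scale B (disc): 0.59 / √(0.75·0.73) = 0.80
  Scale E (disc): 0.20 / √(0.86·0.73) = 0.25
  Scale D (disc): 0.72 / √(0.74·0.73) = 0.98
Smallest convergent = 0.80. Discriminant values: 0.43, 0.80, 0.25, 0.98; count ≥ 0.80 → 2.

2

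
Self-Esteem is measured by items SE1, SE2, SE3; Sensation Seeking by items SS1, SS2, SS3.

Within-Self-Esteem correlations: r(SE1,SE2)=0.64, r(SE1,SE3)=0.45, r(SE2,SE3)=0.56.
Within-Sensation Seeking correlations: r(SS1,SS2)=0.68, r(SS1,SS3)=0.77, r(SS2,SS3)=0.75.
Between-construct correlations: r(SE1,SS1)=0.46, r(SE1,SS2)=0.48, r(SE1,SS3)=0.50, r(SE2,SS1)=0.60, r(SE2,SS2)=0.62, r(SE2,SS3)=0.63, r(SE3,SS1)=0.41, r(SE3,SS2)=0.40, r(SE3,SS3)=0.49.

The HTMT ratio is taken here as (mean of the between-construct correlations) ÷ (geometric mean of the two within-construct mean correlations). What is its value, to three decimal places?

0.803

Mean heterotrait r = 4.59/9 = 0.5100.
Mean within-SE = 1.65/3 = 0.5500; mean within-SS = 2.20/3 = 0.7333.
Geometric mean = √(0.5500 × 0.7333) = 0.6351.
HTMT = 0.5100 / 0.6351 = 0.803.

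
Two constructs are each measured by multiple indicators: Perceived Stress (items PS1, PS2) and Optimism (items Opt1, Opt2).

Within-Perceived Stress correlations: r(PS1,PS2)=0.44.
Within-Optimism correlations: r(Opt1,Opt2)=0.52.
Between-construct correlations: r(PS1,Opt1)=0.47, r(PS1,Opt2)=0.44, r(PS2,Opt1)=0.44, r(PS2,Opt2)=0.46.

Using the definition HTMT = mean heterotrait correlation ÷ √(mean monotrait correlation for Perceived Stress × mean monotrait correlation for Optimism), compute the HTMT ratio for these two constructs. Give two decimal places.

0.95

Mean heterotrait r = 1.81/4 = 0.4525.
Mean within-PS = 0.44/1 = 0.4400; mean within-Opt = 0.52/1 = 0.5200.
Geometric mean = √(0.4400 × 0.5200) = 0.4783.
HTMT = 0.4525 / 0.4783 = 0.95.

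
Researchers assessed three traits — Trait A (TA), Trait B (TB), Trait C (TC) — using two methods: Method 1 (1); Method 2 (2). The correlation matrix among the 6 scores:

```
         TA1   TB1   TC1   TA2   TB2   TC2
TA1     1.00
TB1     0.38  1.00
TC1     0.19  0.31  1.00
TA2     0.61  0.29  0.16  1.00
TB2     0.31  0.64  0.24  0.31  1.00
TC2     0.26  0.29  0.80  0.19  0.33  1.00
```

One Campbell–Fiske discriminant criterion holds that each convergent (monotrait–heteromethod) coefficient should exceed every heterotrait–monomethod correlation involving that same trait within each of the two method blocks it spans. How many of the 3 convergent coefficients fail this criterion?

0

Checking each validity diagonal entry against its comparison values:
TA (methods 1·2): 0.61 vs {0.38, 0.31, 0.19, 0.19} → pass.
TB (methods 1·2): 0.64 vs {0.38, 0.31, 0.31, 0.33} → pass.
TC (methods 1·2): 0.80 vs {0.19, 0.19, 0.31, 0.33} → pass.
0 of 3 fail.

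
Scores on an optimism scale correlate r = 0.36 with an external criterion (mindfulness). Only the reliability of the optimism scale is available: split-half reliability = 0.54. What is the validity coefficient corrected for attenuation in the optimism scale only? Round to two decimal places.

Single correction: r_c = r_obs / √r_xx = 0.36 / √0.54 = 0.36 / 0.7348 ≈ 0.49.

0.49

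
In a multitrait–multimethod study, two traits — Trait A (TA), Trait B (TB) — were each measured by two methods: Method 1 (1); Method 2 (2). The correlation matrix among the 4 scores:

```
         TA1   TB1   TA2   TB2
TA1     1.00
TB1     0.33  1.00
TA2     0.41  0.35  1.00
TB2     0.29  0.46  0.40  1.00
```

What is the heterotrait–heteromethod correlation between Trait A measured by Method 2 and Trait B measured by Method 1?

0.35

Different traits and methods: r(TA2, TB1) = 0.35.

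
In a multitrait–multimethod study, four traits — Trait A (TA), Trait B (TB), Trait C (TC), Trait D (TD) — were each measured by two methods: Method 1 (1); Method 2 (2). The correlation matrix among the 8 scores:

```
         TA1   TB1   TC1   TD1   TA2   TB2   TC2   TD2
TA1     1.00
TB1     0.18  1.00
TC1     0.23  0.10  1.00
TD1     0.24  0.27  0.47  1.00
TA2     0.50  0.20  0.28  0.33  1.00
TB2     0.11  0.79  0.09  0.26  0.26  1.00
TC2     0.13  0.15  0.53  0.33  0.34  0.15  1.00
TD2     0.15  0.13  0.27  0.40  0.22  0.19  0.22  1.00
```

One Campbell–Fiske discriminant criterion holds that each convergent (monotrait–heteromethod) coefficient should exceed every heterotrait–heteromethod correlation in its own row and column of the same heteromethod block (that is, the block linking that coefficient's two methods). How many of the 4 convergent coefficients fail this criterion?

Each convergent coefficient versus the relevant comparison correlations:
TA (methods 1·2): 0.50 vs {0.11, 0.20, 0.13, 0.28, 0.15, 0.33} → pass.
TB (methods 1·2): 0.79 vs {0.20, 0.11, 0.15, 0.09, 0.13, 0.26} → pass.
TC (methods 1·2): 0.53 vs {0.28, 0.13, 0.09, 0.15, 0.27, 0.33} → pass.
TD (methods 1·2): 0.40 vs {0.33, 0.15, 0.26, 0.13, 0.33, 0.27} → pass.
0 of 4 fail.

0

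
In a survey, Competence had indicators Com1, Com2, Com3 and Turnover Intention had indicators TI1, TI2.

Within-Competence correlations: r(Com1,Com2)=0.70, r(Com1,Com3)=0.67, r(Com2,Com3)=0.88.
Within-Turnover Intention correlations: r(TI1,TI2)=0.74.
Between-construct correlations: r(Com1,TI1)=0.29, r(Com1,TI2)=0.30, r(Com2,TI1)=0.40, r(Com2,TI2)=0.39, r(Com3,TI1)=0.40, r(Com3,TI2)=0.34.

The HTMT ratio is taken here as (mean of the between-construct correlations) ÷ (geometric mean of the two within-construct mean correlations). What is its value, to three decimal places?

Mean heterotrait r = 2.12/6 = 0.3533.
Mean within-Com = 2.25/3 = 0.7500; mean within-TI = 0.74/1 = 0.7400.
Geometric mean = √(0.7500 × 0.7400) = 0.7450.
HTMT = 0.3533 / 0.7450 = 0.474.

0.474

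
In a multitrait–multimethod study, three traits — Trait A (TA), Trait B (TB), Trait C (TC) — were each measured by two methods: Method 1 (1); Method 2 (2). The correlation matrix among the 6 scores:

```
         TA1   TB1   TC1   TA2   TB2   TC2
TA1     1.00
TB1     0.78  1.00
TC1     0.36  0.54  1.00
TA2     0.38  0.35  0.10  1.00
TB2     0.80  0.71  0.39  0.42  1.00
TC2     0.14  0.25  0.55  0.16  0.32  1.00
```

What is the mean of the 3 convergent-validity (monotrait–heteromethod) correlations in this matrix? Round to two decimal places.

Convergent values: 0.38, 0.71, 0.55; mean = 1.64/3 = 0.55.

0.55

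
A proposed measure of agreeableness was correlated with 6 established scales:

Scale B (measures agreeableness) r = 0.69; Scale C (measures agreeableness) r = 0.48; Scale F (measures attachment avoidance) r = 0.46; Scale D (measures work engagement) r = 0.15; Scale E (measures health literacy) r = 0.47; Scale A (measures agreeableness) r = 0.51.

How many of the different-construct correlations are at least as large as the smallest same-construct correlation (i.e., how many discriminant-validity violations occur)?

0

Convergent (same construct = agreeableness): Scale B, Scale C, Scale A.
Smallest convergent = 0.48. Discriminant values: 0.46, 0.15, 0.47; count ≥ 0.48 → 0.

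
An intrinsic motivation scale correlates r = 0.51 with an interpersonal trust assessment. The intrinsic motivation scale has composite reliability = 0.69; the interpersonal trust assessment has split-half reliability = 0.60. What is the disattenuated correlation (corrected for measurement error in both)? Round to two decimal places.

0.79

r_true = r_obs / √(r_xx · r_yy) = 0.51 / √(0.69 × 0.60) = 0.51 / √0.4140 = 0.51 / 0.6434 ≈ 0.79.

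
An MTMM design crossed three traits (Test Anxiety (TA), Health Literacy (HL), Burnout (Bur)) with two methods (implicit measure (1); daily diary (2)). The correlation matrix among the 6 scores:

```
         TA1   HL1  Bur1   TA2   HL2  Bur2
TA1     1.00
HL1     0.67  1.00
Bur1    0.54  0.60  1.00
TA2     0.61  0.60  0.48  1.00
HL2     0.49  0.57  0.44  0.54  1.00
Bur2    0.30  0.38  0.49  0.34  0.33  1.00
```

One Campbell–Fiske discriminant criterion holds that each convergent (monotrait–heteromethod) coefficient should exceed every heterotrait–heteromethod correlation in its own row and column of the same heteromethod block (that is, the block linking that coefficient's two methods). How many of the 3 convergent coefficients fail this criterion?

1

Convergent coefficients and their comparison sets:
TA (methods 1·2): 0.61 vs {0.49, 0.60, 0.30, 0.48} → pass.
HL (methods 1·2): 0.57 vs {0.60, 0.49, 0.38, 0.44} → fail.
Bur (methods 1·2): 0.49 vs {0.48, 0.30, 0.44, 0.38} → pass.
1 of 3 fail.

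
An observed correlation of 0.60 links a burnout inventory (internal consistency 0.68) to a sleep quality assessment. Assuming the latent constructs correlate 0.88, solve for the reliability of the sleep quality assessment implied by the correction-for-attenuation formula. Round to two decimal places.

0.68

r_true = r_obs / √(r_xx · r_yy) ⇒ 0.88 = 0.60 / √(0.68 · r_yy).
√(0.68 · r_yy) = 0.60 / 0.88 = 0.6818; 0.68 · r_yy = 0.4649; r_yy = 0.4649 / 0.68 ≈ 0.68.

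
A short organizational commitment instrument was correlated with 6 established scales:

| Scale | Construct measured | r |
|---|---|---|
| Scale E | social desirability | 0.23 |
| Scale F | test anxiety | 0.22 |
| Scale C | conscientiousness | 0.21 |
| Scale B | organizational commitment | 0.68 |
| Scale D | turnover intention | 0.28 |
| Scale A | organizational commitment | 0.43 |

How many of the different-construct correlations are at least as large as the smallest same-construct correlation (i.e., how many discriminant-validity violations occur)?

Convergent (same construct = organizational commitment): Scale B, Scale A.
Smallest convergent = 0.43. Discriminant values: 0.23, 0.22, 0.21, 0.28; count ≥ 0.43 → 0.

0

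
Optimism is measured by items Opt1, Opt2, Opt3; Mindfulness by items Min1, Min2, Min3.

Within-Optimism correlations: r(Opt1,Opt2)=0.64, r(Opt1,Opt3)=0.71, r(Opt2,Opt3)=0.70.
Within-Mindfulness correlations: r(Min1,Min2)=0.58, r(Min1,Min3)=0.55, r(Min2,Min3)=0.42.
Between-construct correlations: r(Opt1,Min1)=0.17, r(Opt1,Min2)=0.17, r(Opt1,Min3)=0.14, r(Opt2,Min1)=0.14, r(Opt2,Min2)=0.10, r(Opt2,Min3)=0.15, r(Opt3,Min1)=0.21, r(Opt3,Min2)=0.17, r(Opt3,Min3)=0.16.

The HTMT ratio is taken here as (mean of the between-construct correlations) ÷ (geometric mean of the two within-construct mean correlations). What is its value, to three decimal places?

0.264

Mean heterotrait r = 1.41/9 = 0.1567.
Mean within-Opt = 2.05/3 = 0.6833; mean within-Min = 1.55/3 = 0.5167.
Geometric mean = √(0.6833 × 0.5167) = 0.5942.
HTMT = 0.1567 / 0.5942 = 0.264.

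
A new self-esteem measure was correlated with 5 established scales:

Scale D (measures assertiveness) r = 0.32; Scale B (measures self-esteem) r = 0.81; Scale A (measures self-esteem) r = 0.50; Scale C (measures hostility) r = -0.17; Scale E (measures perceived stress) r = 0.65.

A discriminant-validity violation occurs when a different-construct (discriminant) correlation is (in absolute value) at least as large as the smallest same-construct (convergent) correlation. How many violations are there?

1

Convergent (same construct = self-esteem): Scale B, Scale A.
Smallest convergent = 0.50. Discriminant |r|: 0.32, 0.17, 0.65; count ≥ 0.50 → 1.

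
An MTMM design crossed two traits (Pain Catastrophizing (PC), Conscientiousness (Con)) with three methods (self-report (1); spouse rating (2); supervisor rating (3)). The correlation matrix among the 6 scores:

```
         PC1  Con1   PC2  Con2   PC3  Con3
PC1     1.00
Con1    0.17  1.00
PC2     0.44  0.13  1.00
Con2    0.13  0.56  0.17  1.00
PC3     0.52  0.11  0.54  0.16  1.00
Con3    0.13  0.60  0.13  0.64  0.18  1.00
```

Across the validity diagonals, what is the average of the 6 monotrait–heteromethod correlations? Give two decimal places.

Convergent values: 0.44, 0.52, 0.54, 0.56, 0.60, 0.64; mean = 3.30/6 = 0.55.

0.55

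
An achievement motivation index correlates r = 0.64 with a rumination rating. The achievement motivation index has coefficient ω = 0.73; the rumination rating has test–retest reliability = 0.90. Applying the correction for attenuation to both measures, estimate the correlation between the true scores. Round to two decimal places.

0.79

r_true = r_obs / √(r_xx · r_yy) = 0.64 / √(0.73 × 0.90) = 0.64 / √0.6570 = 0.64 / 0.8106 ≈ 0.79.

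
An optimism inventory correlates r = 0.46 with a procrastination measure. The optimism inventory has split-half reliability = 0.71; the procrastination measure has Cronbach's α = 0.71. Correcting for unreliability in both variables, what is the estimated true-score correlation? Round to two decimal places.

0.65

r_true = r_obs / √(r_xx · r_yy) = 0.46 / √(0.71 × 0.71) = 0.46 / √0.5041 = 0.46 / 0.7100 ≈ 0.65.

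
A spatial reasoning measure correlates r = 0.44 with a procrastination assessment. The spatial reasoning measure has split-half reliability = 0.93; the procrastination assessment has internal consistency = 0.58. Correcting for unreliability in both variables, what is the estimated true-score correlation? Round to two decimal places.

0.60

r_true = r_obs / √(r_xx · r_yy) = 0.44 / √(0.93 × 0.58) = 0.44 / √0.5394 = 0.44 / 0.7344 ≈ 0.60.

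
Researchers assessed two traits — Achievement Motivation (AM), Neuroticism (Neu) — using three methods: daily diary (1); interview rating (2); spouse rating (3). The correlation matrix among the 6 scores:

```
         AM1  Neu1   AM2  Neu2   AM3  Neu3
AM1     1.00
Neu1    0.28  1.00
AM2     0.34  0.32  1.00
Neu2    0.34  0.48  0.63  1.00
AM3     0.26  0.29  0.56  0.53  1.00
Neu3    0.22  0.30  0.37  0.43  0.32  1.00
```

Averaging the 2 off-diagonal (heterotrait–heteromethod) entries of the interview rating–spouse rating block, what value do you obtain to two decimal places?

HTHM values (method 2 × method 3): 0.37, 0.53; mean = 0.90/2 = 0.45.

0.45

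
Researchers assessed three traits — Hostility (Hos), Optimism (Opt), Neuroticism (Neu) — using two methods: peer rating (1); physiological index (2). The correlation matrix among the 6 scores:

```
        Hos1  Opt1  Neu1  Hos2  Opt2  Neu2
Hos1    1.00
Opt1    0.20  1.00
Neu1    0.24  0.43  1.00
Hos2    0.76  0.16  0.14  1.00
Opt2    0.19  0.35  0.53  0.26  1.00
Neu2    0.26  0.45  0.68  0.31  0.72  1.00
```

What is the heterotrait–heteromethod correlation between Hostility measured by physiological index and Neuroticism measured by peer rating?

0.14

Different traits and methods: r(Hos2, Neu1) = 0.14.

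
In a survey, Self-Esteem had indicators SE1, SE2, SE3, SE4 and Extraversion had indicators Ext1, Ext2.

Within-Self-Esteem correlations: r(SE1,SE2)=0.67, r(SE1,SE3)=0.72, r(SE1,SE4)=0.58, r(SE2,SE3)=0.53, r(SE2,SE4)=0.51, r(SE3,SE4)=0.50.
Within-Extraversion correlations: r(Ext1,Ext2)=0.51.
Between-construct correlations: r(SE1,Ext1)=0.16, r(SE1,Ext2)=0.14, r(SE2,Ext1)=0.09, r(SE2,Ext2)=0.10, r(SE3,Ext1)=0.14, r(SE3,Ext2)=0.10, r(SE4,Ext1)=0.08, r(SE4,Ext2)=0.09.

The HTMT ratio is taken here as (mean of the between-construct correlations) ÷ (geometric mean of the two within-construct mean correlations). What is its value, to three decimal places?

Mean heterotrait r = 0.90/8 = 0.1125.
Mean within-SE = 3.51/6 = 0.5850; mean within-Ext = 0.51/1 = 0.5100.
Geometric mean = √(0.5850 × 0.5100) = 0.5462.
HTMT = 0.1125 / 0.5462 = 0.206.

0.206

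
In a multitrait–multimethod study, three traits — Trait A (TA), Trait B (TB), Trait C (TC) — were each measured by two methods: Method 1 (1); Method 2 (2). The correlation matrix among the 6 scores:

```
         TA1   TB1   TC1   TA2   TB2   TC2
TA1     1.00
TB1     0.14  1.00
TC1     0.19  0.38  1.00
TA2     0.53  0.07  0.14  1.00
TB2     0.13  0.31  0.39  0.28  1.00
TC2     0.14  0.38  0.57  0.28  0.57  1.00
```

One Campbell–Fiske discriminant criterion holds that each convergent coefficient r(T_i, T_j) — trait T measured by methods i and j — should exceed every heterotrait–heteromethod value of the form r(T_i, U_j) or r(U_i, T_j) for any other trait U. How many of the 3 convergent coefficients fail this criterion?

1

Each convergent coefficient versus the relevant comparison correlations:
TA (methods 1·2): 0.53 vs {0.13, 0.07, 0.14, 0.14} → pass.
TB (methods 1·2): 0.31 vs {0.07, 0.13, 0.38, 0.39} → fail.
TC (methods 1·2): 0.57 vs {0.14, 0.14, 0.39, 0.38} → pass.
1 of 3 fail.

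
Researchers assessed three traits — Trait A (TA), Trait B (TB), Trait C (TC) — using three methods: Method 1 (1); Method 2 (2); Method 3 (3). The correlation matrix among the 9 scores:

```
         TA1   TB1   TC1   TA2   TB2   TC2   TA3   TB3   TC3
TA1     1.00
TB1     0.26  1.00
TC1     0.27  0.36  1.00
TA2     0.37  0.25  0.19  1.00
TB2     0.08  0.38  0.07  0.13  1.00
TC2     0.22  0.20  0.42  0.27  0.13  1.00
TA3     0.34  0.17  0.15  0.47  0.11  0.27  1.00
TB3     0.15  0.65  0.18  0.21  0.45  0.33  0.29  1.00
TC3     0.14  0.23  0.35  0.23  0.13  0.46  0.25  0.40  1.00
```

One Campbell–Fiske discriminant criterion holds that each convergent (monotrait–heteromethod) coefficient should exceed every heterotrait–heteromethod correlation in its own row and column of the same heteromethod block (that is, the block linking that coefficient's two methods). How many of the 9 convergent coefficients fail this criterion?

0

Checking each validity diagonal entry against its comparison values:
TA (methods 1·2): 0.37 vs {0.08, 0.25, 0.22, 0.19} → pass.
TA (methods 1·3): 0.34 vs {0.15, 0.17, 0.14, 0.15} → pass.
TA (methods 2·3): 0.47 vs {0.21, 0.11, 0.23, 0.27} → pass.
TB (methods 1·2): 0.38 vs {0.25, 0.08, 0.20, 0.07} → pass.
TB (methods 1·3): 0.65 vs {0.17, 0.15, 0.23, 0.18} → pass.
TB (methods 2·3): 0.45 vs {0.11, 0.21, 0.13, 0.33} → pass.
TC (methods 1·2): 0.42 vs {0.19, 0.22, 0.07, 0.20} → pass.
TC (methods 1·3): 0.35 vs {0.15, 0.14, 0.18, 0.23} → pass.
TC (methods 2·3): 0.46 vs {0.27, 0.23, 0.33, 0.13} → pass.
0 of 9 fail.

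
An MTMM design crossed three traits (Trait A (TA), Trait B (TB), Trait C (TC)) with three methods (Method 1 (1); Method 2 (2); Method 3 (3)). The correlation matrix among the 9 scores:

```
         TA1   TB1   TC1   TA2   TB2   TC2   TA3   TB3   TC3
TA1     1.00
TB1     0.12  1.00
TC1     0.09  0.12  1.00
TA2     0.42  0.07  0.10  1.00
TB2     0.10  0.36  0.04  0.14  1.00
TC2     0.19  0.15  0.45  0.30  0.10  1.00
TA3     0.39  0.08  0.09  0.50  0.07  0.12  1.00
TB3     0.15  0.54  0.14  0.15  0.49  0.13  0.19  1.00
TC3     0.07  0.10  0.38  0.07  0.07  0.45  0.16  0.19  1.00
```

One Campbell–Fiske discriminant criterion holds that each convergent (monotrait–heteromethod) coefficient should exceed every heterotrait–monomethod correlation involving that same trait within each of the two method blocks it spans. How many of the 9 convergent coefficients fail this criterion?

Each convergent coefficient versus the relevant comparison correlations:
TA (methods 1·2): 0.42 vs {0.12, 0.14, 0.09, 0.30} → pass.
TA (methods 1·3): 0.39 vs {0.12, 0.19, 0.09, 0.16} → pass.
TA (methods 2·3): 0.50 vs {0.14, 0.19, 0.30, 0.16} → pass.
TB (methods 1·2): 0.36 vs {0.12, 0.14, 0.12, 0.10} → pass.
TB (methods 1·3): 0.54 vs {0.12, 0.19, 0.12, 0.19} → pass.
TB (methods 2·3): 0.49 vs {0.14, 0.19, 0.10, 0.19} → pass.
TC (methods 1·2): 0.45 vs {0.09, 0.30, 0.12, 0.10} → pass.
TC (methods 1·3): 0.38 vs {0.09, 0.16, 0.12, 0.19} → pass.
TC (methods 2·3): 0.45 vs {0.30, 0.16, 0.10, 0.19} → pass.
0 of 9 fail.

0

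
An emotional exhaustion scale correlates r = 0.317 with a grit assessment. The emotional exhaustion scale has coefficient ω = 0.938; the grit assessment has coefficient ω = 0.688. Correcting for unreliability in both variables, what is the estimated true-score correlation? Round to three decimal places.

0.395

r_true = r_obs / √(r_xx · r_yy) = 0.317 / √(0.938 × 0.688) = 0.317 / √0.645344 = 0.317 / 0.8033 ≈ 0.395.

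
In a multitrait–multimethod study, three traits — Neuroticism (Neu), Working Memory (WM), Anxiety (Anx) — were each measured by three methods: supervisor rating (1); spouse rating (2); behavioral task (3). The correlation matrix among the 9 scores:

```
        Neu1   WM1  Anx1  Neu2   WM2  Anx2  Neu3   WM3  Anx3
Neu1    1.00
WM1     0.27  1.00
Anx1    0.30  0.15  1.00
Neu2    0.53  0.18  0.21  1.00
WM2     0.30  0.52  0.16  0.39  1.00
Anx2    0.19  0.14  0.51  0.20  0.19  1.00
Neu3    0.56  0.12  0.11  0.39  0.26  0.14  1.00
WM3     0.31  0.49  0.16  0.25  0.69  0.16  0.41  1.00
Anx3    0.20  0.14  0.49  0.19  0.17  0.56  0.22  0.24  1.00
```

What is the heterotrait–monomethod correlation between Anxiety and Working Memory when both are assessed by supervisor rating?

Different traits, same method: r(Anx1, WM1) = 0.15.

0.15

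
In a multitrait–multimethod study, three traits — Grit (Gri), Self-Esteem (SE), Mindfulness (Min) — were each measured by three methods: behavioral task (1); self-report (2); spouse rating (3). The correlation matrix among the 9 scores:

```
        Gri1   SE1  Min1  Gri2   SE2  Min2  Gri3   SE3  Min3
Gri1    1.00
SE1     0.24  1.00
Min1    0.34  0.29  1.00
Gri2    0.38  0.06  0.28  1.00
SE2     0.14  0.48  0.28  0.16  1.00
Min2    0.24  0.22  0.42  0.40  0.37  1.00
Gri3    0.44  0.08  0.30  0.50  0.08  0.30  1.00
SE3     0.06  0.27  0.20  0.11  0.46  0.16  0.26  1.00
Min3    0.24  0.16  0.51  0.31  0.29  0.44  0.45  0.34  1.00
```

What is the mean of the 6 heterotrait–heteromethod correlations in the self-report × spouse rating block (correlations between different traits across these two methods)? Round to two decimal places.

0.21

HTHM values (method 2 × method 3): 0.11, 0.31, 0.08, 0.29, 0.30, 0.16; mean = 1.25/6 = 0.21.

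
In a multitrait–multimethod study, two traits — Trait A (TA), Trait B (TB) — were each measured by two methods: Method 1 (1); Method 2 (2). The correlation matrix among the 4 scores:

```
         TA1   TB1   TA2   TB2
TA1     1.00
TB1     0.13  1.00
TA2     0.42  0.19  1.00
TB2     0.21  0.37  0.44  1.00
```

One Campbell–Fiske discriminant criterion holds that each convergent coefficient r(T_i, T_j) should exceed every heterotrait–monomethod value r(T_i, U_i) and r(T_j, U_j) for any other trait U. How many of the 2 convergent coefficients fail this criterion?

Each convergent coefficient versus the relevant comparison correlations:
TA (methods 1·2): 0.42 vs {0.13, 0.44} → fail.
TB (methods 1·2): 0.37 vs {0.13, 0.44} → fail.
2 of 2 fail.

2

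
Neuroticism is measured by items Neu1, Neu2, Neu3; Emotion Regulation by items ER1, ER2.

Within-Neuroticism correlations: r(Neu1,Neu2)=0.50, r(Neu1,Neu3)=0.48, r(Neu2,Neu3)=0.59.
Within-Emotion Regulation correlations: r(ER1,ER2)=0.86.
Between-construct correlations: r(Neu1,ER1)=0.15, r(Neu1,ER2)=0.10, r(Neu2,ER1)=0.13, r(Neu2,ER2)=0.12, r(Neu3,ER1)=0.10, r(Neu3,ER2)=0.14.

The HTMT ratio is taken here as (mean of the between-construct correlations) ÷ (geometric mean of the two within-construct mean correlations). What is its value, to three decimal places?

Between-construct mean = 0.74/6 = 0.1233.
Mean within-Neu = 1.57/3 = 0.5233; mean within-ER = 0.86/1 = 0.8600.
Geometric mean = √(0.5233 × 0.8600) = 0.6708.
HTMT = 0.1233 / 0.6708 = 0.184.

0.184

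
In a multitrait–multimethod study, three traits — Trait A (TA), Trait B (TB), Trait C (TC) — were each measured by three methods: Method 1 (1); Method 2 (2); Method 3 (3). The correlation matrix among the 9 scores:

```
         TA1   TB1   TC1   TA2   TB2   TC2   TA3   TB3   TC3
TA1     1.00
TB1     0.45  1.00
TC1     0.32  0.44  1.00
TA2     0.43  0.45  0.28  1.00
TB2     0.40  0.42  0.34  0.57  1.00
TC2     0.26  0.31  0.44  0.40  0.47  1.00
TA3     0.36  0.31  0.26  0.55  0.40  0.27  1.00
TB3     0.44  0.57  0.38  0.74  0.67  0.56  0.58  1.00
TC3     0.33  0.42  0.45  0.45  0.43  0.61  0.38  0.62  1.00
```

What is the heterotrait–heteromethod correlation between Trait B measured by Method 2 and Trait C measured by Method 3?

Different traits and methods: r(TB2, TC3) = 0.43.

0.43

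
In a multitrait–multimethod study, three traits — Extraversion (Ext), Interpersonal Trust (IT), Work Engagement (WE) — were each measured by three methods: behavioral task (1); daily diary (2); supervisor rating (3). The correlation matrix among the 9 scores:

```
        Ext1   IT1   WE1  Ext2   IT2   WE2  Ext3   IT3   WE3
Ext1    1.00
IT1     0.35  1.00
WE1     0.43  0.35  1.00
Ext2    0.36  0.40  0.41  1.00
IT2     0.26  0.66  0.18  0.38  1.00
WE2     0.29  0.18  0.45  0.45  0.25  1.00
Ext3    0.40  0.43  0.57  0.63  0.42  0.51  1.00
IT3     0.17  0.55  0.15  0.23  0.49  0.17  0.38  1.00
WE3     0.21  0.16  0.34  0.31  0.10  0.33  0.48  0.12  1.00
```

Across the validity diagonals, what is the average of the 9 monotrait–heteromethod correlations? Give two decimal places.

0.47

Convergent values: 0.36, 0.40, 0.63, 0.66, 0.55, 0.49, 0.45, 0.34, 0.33; mean = 4.21/9 = 0.47.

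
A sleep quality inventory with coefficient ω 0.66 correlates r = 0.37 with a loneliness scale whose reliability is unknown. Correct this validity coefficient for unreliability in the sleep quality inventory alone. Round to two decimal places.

Single correction: r_c = r_obs / √r_xx = 0.37 / √0.66 = 0.37 / 0.8124 ≈ 0.46.

0.46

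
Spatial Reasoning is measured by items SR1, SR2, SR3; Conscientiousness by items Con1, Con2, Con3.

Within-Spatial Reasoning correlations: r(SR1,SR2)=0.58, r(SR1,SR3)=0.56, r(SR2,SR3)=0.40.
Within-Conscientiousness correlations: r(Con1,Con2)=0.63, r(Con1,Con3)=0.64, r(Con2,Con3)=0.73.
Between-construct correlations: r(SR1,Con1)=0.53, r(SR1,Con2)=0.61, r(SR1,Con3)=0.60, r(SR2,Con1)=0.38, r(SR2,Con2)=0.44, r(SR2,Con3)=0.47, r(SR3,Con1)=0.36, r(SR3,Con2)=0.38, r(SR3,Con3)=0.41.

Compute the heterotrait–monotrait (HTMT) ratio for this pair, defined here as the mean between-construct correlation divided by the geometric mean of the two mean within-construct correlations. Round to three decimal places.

Between-construct mean = 4.18/9 = 0.4644.
Mean within-SR = 1.54/3 = 0.5133; mean within-Con = 2.00/3 = 0.6667.
Geometric mean = √(0.5133 × 0.6667) = 0.5850.
HTMT = 0.4644 / 0.5850 = 0.794.

0.794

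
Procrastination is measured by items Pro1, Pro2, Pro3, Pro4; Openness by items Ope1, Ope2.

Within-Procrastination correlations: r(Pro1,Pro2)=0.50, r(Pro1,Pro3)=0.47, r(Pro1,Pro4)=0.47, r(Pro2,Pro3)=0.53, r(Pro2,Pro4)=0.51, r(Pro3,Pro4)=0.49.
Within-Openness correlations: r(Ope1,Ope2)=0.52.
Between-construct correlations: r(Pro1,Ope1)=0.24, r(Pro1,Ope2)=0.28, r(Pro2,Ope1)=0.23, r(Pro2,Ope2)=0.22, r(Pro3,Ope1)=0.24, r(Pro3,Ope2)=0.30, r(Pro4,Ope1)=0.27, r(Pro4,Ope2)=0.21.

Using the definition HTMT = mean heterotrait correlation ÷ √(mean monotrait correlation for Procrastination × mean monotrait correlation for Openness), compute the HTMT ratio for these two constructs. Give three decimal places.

0.490

Between-construct mean = 1.99/8 = 0.2488.
Mean within-Pro = 2.97/6 = 0.4950; mean within-Ope = 0.52/1 = 0.5200.
Geometric mean = √(0.4950 × 0.5200) = 0.5073.
HTMT = 0.2488 / 0.5073 = 0.490.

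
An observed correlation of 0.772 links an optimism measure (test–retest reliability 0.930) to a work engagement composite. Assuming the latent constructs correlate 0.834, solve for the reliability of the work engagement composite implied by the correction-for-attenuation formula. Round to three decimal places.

0.921

r_true = r_obs / √(r_xx · r_yy) ⇒ 0.834 = 0.772 / √(0.930 · r_yy).
√(0.930 · r_yy) = 0.772 / 0.834 = 0.9257; 0.930 · r_yy = 0.8569; r_yy = 0.8569 / 0.930 ≈ 0.921.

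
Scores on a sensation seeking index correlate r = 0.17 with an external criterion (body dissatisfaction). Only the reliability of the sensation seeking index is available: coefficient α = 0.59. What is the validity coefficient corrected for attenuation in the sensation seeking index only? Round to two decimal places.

Single correction: r_c = r_obs / √r_xx = 0.17 / √0.59 = 0.17 / 0.7681 ≈ 0.22.

0.22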